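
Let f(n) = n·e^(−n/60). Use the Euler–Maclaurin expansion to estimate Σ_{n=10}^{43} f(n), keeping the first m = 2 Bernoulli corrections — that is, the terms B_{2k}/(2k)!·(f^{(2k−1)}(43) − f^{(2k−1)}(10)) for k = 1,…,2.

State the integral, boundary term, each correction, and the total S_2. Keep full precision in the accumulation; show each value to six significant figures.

Integral: ∫_10^43 x·e^(−x/60) dx = 537.050.
Endpoint term: (f(10) + f(43))/2 = (8.46482 + 21.0002)/2 = 14.7325.
So far: 551.783.
Order-1 term: 1/12 · (0.138374 − 0.705401) = -0.0472523.
Partial sum through k=1: 551.736.
Order-2 term: −1/720 · (0.000309758 − 0.000666212) = 4.95076e-07.

S_2 ≈ 551.736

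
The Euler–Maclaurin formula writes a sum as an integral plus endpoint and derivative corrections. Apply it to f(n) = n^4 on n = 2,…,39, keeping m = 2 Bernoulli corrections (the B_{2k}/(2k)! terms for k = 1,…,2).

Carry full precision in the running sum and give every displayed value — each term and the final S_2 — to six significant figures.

The integral term ∫_2^39 x^4 dx = 1.80448e+07.
½[f(2) + f(39)] = ½[16.0000 + 2.31344e+06] = 1.15673e+06.
Integral + boundary = 1.92016e+07.
Order-1 term: 1/12 · (237276 − 32.0000) = 19770.3.
Running total after k=1: 1.92213e+07.
Order-2 term: −1/720 · (936.000 − 48.0000) = -1.23333.

S_2 ≈ 1.92213e+07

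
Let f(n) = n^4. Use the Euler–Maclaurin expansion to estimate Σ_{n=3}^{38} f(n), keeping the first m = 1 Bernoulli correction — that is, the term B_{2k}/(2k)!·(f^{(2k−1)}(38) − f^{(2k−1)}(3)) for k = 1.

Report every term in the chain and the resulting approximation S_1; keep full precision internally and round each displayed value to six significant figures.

S_1 ≈ 1.69079e+07

The integral term ∫_3^38 x^4 dx = 1.58470e+07.
½[f(3) + f(38)] = ½[81.0000 + 2.08514e+06] = 1.04261e+06.
Integral + boundary = 1.68896e+07.
Correction k=1: B_{2}/2! · (f^{(1)}(38) − f^{(1)}(3)) = 1/12 · (219488 − 108.000) = 18281.7.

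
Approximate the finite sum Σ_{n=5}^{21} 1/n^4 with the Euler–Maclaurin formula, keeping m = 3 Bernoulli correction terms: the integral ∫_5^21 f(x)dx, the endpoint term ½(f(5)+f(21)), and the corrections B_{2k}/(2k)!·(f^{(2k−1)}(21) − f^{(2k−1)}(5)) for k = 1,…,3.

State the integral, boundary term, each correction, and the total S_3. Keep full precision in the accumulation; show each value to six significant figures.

Integral: ∫_5^21 1/x^4 dx = 0.00263067.
Boundary: ½(f(5) + f(21)) = ½(0.00160000 + 5.14189e-06) = 0.000802571.
So far: 0.00343324.
k=1: B_{2}/(2)! × [f^{(1)}(21) − f^{(1)}(5)] = 1/12 × (-9.79408e-07 − (-0.00128000)) = 0.000106585.
After k=1: 0.00353983.
k=2: B_{4}/(4)! × [f^{(3)}(21) − f^{(3)}(5)] = −1/720 × (-6.66264e-08 − (-0.00153600)) = -2.13324e-06.
After k=2: 0.00353770.
k=3: B_{6}/(6)! × [f^{(5)}(21) − f^{(5)}(5)] = 1/30240 × (-8.46049e-09 − (-0.00344064)) = 1.13777e-07.

S_3 ≈ 0.00353781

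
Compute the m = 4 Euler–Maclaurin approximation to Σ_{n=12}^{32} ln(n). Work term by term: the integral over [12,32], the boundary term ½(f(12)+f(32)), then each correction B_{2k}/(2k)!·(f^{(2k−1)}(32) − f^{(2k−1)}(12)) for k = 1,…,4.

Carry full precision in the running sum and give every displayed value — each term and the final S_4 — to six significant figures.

S_4 ≈ 64.0557

∫_12^32 ln(x) dx evaluates to 61.0847.
Endpoint term: (f(12) + f(32))/2 = (2.48491 + 3.46574)/2 = 2.97532.
Running total after boundary: 64.0600.
Correction k=1: B_{2}/2! · (f^{(1)}(32) − f^{(1)}(12)) = 1/12 · (0.0312500 − 0.0833333) = -0.00434028.
After k=1: 64.0557.
Correction k=2: B_{4}/4! · (f^{(3)}(32) − f^{(3)}(12)) = −1/720 · (6.10352e-05 − 0.00115741) = 1.52274e-06.
After k=2: 64.0557.
Correction k=3: B_{6}/6! · (f^{(5)}(32) − f^{(5)}(12)) = 1/30240 · (7.15256e-07 − 9.64506e-05) = -3.16585e-09.
After k=3: 64.0557.
Correction k=4: B_{8}/8! · (f^{(7)}(32) − f^{(7)}(12)) = −1/1209600 · (2.09548e-08 − 2.00939e-05) = 1.65947e-11.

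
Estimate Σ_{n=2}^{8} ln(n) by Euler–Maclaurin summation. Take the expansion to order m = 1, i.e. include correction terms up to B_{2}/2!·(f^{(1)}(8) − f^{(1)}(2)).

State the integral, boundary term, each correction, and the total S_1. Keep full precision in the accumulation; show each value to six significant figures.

S_1 ≈ 10.6043

The integral term ∫_2^8 ln(x) dx = 9.24924.
Endpoint term: (f(2) + f(8))/2 = (0.693147 + 2.07944)/2 = 1.38629.
So far: 10.6355.
Correction k=1: B_{2}/2! · (f^{(1)}(8) − f^{(1)}(2)) = 1/12 · (0.125000 − 0.500000) = -0.0312500.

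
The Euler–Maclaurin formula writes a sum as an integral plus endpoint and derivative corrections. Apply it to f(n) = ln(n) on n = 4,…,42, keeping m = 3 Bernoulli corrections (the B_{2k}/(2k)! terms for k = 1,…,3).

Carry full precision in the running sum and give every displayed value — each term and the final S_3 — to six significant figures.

Integral: ∫_4^42 ln(x) dx = 113.437.
½[f(4) + f(42)] = ½[1.38629 + 3.73767] = 2.56198.
Integral + boundary = 115.999.
Correction k=1: B_{2}/2! · (f^{(1)}(42) − f^{(1)}(4)) = 1/12 · (0.0238095 − 0.250000) = -0.0188492.
Running total after k=1: 115.980.
Correction k=2: B_{4}/4! · (f^{(3)}(42) − f^{(3)}(4)) = −1/720 · (2.69949e-05 − 0.0312500) = 4.33653e-05.
Running total after k=2: 115.980.
Correction k=3: B_{6}/6! · (f^{(5)}(42) − f^{(5)}(4)) = 1/30240 · (1.83639e-07 − 0.0234375) = -7.75044e-07.

S_3 ≈ 115.980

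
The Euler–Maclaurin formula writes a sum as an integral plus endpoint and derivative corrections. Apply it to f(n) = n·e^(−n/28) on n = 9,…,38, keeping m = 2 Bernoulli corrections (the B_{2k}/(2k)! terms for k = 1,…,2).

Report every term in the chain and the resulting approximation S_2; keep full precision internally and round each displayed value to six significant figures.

∫_9^38 x·e^(−x/28) dx evaluates to 275.550.
Boundary: ½(f(9) + f(38)) = ½(6.52601 + 9.78102) = 8.15351.
Running total after boundary: 283.704.
Correction k=1: B_{2}/2! · (f^{(1)}(38) − f^{(1)}(9)) = 1/12 · (-0.0919268 − 0.492041) = -0.0486640.
Running total after k=1: 283.655.
Correction k=2: B_{4}/4! · (f^{(3)}(38) − f^{(3)}(9)) = −1/720 · (0.000539367 − 0.00247738) = 2.69168e-06.

S_2 ≈ 283.655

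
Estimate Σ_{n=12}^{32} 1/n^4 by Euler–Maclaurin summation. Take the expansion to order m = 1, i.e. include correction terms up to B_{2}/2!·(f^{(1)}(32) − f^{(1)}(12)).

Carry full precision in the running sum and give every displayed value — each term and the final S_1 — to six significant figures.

The integral term ∫_12^32 1/x^4 dx = 0.000182729.
½[f(12) + f(32)] = ½[4.82253e-05 + 9.53674e-07] = 2.45895e-05.
Integral + boundary = 0.000207318.
Correction k=1: B_{2}/2! · (f^{(1)}(32) − f^{(1)}(12)) = 1/12 · (-1.19209e-07 − (-1.60751e-05)) = 1.32966e-06.

S_1 ≈ 0.000208648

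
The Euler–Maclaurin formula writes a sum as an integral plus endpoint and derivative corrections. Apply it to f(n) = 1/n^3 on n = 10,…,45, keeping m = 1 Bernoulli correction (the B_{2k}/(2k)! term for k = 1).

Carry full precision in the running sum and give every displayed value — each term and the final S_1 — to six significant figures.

The integral term ∫_10^45 1/x^3 dx = 0.00475309.
Boundary: ½(f(10) + f(45)) = ½(0.00100000 + 1.09739e-05) = 0.000505487.
So far: 0.00525857.
Correction k=1: B_{2}/2! · (f^{(1)}(45) − f^{(1)}(10)) = 1/12 · (-7.31596e-07 − (-0.000300000)) = 2.49390e-05.

S_1 ≈ 0.00528351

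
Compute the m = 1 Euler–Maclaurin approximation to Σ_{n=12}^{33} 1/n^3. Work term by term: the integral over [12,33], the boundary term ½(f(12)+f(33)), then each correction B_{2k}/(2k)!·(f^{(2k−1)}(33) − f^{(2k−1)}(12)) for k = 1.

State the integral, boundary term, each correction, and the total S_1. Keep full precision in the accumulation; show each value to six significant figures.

The integral term ∫_12^33 1/x^3 dx = 0.00301309.
Endpoint term: (f(12) + f(33))/2 = (0.000578704 + 2.78265e-05)/2 = 0.000303265.
So far: 0.00331635.
k=1: B_{2}/(2)! × [f^{(1)}(33) − f^{(1)}(12)] = 1/12 × (-2.52968e-06 − (-0.000144676)) = 1.18455e-05.

S_1 ≈ 0.00332820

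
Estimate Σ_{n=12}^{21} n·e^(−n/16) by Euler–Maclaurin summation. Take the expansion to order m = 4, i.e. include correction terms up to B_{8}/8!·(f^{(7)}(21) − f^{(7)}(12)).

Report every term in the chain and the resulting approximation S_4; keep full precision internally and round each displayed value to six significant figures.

The integral term ∫_12^21 x·e^(−x/16) dx = 52.2856.
½[f(12) + f(21)] = ½[5.66840 + 5.65207] = 5.66024.
So far: 57.9458.
Correction k=1: B_{2}/2! · (f^{(1)}(21) − f^{(1)}(12)) = 1/12 · (-0.0841082 − 0.118092) = -0.0168500.
Running total after k=1: 57.9290.
Correction k=2: B_{4}/4! · (f^{(3)}(21) − f^{(3)}(12)) = −1/720 · (0.00177416 − 0.00415166) = 3.30208e-06.
Running total after k=2: 57.9290.
Correction k=3: B_{6}/6! · (f^{(5)}(21) − f^{(5)}(12)) = 1/30240 · (1.51440e-05 − 3.06329e-05) = -5.12199e-10.
Running total after k=3: 57.9290.
Correction k=4: B_{8}/8! · (f^{(7)}(21) − f^{(7)}(12)) = −1/1209600 · (9.12410e-08 − 1.75970e-07) = 7.00473e-14.

S_4 ≈ 57.9290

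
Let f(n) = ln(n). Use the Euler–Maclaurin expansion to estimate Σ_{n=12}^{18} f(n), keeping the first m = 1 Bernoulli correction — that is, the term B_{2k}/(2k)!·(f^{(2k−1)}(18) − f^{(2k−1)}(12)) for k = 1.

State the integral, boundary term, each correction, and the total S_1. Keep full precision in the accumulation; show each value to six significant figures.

S_1 ≈ 18.8931

The integral term ∫_12^18 ln(x) dx = 16.2078.
Boundary: ½(f(12) + f(18)) = ½(2.48491 + 2.89037) = 2.68764.
So far: 18.8955.
k=1: B_{2}/(2)! × [f^{(1)}(18) − f^{(1)}(12)] = 1/12 × (0.0555556 − 0.0833333) = -0.00231481.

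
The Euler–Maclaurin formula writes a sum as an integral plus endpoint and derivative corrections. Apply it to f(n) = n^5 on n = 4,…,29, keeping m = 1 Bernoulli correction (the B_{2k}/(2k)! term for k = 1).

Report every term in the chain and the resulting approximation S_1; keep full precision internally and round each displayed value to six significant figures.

S_1 ≈ 1.09687e+08

The integral term ∫_4^29 x^5 dx = 9.91365e+07.
Boundary: ½(f(4) + f(29)) = ½(1024.00 + 2.05111e+07) = 1.02561e+07.
Running total after boundary: 1.09393e+08.
Order-1 term: 1/12 · (3.53640e+06 − 1280.00) = 294594.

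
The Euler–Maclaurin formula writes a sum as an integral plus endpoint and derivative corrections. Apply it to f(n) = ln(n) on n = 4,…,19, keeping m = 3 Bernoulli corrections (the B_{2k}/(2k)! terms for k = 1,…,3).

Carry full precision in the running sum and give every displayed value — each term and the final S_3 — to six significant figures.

S_3 ≈ 37.5481

∫_4^19 ln(x) dx evaluates to 35.3992.
½[f(4) + f(19)] = ½[1.38629 + 2.94444] = 2.16537.
Running total after boundary: 37.5645.
Order-1 term: 1/12 · (0.0526316 − 0.250000) = -0.0164474.
After k=1: 37.5481.
Order-2 term: −1/720 · (0.000291588 − 0.0312500) = 4.29978e-05.
After k=2: 37.5481.
Order-3 term: 1/30240 · (9.69267e-06 − 0.0234375) = -7.74729e-07.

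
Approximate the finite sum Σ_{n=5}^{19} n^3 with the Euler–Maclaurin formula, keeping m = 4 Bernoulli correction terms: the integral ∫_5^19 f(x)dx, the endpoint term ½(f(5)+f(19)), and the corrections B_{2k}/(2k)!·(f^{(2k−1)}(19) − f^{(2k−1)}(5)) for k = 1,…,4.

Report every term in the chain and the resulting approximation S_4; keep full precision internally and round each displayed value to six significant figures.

∫_5^19 x^3 dx evaluates to 32424.0.
Boundary: ½(f(5) + f(19)) = ½(125.000 + 6859.00) = 3492.00.
Integral + boundary = 35916.0.
Correction k=1: B_{2}/2! · (f^{(1)}(19) − f^{(1)}(5)) = 1/12 · (1083.00 − 75.0000) = 84.0000.
Running total after k=1: 36000.0.
Correction k=2: B_{4}/4! · (f^{(3)}(19) − f^{(3)}(5)) = −1/720 · (6.00000 − 6.00000) = 0.00000.
Running total after k=2: 36000.0.
Correction k=3: B_{6}/6! · (f^{(5)}(19) − f^{(5)}(5)) = 1/30240 · (0.00000 − 0.00000) = 0.00000.
Running total after k=3: 36000.0.
Correction k=4: B_{8}/8! · (f^{(7)}(19) − f^{(7)}(5)) = −1/1209600 · (0.00000 − 0.00000) = 0.00000.

S_4 ≈ 36000.0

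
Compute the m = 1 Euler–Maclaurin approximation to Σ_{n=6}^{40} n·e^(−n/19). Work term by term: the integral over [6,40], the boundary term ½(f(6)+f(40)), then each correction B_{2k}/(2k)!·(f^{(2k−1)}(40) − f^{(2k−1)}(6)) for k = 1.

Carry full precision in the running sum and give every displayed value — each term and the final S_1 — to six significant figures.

S_1 ≈ 214.394

The integral term ∫_6^40 x·e^(−x/19) dx = 209.823.
Boundary: ½(f(6) + f(40)) = ½(4.37528 + 4.87254) = 4.62391.
Integral + boundary = 214.447.
k=1: B_{2}/(2)! × [f^{(1)}(40) − f^{(1)}(6)] = 1/12 × (-0.134636 − 0.498935) = -0.0527976.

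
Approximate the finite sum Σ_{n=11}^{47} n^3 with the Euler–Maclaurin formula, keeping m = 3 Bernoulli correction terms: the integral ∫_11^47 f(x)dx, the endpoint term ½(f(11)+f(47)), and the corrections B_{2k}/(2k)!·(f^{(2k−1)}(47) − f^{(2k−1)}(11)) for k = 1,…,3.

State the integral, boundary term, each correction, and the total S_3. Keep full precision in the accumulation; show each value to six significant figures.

S_3 ≈ 1.26936e+06

Integral: ∫_11^47 x^3 dx = 1.21626e+06.
Endpoint term: (f(11) + f(47))/2 = (1331.00 + 103823)/2 = 52577.0.
Integral + boundary = 1.26884e+06.
Correction k=1: B_{2}/2! · (f^{(1)}(47) − f^{(1)}(11)) = 1/12 · (6627.00 − 363.000) = 522.000.
Partial sum through k=1: 1.26936e+06.
Correction k=2: B_{4}/4! · (f^{(3)}(47) − f^{(3)}(11)) = −1/720 · (6.00000 − 6.00000) = 0.00000.
Partial sum through k=2: 1.26936e+06.
Correction k=3: B_{6}/6! · (f^{(5)}(47) − f^{(5)}(11)) = 1/30240 · (0.00000 − 0.00000) = 0.00000.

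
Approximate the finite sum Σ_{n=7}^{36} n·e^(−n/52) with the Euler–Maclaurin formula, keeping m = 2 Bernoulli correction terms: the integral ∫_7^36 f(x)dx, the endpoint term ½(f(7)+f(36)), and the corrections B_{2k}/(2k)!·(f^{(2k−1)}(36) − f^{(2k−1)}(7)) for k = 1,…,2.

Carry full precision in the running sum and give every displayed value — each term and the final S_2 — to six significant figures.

The integral term ∫_7^36 x·e^(−x/52) dx = 391.670.
Boundary: ½(f(7) + f(36)) = ½(6.11836 + 18.0151) = 12.0667.
So far: 403.737.
k=1: B_{2}/(2)! × [f^{(1)}(36) − f^{(1)}(7)] = 1/12 × (0.153975 − 0.756391) = -0.0502013.
After k=1: 403.687.
k=2: B_{4}/(4)! × [f^{(3)}(36) − f^{(3)}(7)] = −1/720 × (0.000427077 − 0.000926219) = 6.93253e-07.

S_2 ≈ 403.687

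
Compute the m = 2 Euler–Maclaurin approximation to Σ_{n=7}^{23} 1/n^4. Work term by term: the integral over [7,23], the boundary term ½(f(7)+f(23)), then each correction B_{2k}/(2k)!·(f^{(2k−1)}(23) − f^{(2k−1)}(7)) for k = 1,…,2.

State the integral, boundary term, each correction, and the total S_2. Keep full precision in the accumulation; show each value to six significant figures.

S_2 ≈ 0.00117403

Integral: ∫_7^23 1/x^4 dx = 0.000944421.
½[f(7) + f(23)] = ½[0.000416493 + 3.57346e-06] = 0.000210033.
So far: 0.00115445.
k=1: B_{2}/(2)! × [f^{(1)}(23) − f^{(1)}(7)] = 1/12 × (-6.21471e-07 − (-0.000237996)) = 1.97812e-05.
Partial sum through k=1: 0.00117424.
k=2: B_{4}/(4)! × [f^{(3)}(23) − f^{(3)}(7)] = −1/720 × (-3.52441e-08 − (-0.000145712)) = -2.02329e-07.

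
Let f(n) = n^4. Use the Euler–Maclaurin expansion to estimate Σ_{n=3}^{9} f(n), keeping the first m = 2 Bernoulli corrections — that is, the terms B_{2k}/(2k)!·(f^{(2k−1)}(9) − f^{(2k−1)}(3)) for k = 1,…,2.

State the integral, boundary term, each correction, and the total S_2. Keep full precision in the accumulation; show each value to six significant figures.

∫_3^9 x^4 dx evaluates to 11761.2.
Endpoint term: (f(3) + f(9))/2 = (81.0000 + 6561.00)/2 = 3321.00.
So far: 15082.2.
Correction k=1: B_{2}/2! · (f^{(1)}(9) − f^{(1)}(3)) = 1/12 · (2916.00 − 108.000) = 234.000.
Running total after k=1: 15316.2.
Correction k=2: B_{4}/4! · (f^{(3)}(9) − f^{(3)}(3)) = −1/720 · (216.000 − 72.0000) = -0.200000.

S_2 ≈ 15316.0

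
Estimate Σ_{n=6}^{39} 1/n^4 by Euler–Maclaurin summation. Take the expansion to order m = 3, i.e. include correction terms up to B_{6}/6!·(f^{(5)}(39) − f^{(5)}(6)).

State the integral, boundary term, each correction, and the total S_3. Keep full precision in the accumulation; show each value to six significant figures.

S_3 ≈ 0.00196590

The integral term ∫_6^39 1/x^4 dx = 0.00153759.
½[f(6) + f(39)] = ½[0.000771605 + 4.32257e-07] = 0.000386019.
Integral + boundary = 0.00192361.
Order-1 term: 1/12 · (-4.43340e-08 − (-0.000514403)) = 4.28632e-05.
Running total after k=1: 0.00196647.
Order-2 term: −1/720 · (-8.74438e-10 − (-0.000428669)) = -5.95373e-07.
Running total after k=2: 0.00196588.
Order-3 term: 1/30240 · (-3.21950e-11 − (-0.000666819)) = 2.20509e-08.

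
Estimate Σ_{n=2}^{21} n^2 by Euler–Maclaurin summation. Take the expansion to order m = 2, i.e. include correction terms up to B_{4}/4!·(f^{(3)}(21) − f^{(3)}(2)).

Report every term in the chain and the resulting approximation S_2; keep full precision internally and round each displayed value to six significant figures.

Integral: ∫_2^21 x^2 dx = 3084.33.
Endpoint term: (f(2) + f(21))/2 = (4.00000 + 441.000)/2 = 222.500.
So far: 3306.83.
Order-1 term: 1/12 · (42.0000 − 4.00000) = 3.16667.
After k=1: 3310.00.
Order-2 term: −1/720 · (0.00000 − 0.00000) = 0.00000.

S_2 ≈ 3310.00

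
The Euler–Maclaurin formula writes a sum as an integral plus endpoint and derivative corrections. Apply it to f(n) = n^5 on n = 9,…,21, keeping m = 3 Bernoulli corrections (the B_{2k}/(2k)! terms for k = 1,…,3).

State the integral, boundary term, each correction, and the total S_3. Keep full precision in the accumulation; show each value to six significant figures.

S_3 ≈ 1.63556e+07

Integral: ∫_9^21 x^5 dx = 1.42058e+07.
Boundary: ½(f(9) + f(21)) = ½(59049.0 + 4.08410e+06) = 2.07158e+06.
Integral + boundary = 1.62774e+07.
k=1: B_{2}/(2)! × [f^{(1)}(21) − f^{(1)}(9)] = 1/12 × (972405 − 32805.0) = 78300.0.
Partial sum through k=1: 1.63557e+07.
k=2: B_{4}/(4)! × [f^{(3)}(21) − f^{(3)}(9)] = −1/720 × (26460.0 − 4860.00) = -30.0000.
Partial sum through k=2: 1.63556e+07.
k=3: B_{6}/(6)! × [f^{(5)}(21) − f^{(5)}(9)] = 1/30240 × (120.000 − 120.000) = 0.00000.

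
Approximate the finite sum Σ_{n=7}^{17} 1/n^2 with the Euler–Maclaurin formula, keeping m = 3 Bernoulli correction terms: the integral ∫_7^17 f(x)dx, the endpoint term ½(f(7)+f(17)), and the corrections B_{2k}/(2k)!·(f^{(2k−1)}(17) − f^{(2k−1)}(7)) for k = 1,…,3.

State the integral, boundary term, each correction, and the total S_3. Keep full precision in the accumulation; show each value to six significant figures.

The integral term ∫_7^17 1/x^2 dx = 0.0840336.
½[f(7) + f(17)] = ½[0.0204082 + 0.00346021] = 0.0119342.
So far: 0.0959678.
Correction k=1: B_{2}/2! · (f^{(1)}(17) − f^{(1)}(7)) = 1/12 · (-0.000407083 − (-0.00583090)) = 0.000451985.
Partial sum through k=1: 0.0964198.
Correction k=2: B_{4}/4! · (f^{(3)}(17) − f^{(3)}(7)) = −1/720 · (-1.69031e-05 − (-0.00142798)) = -1.95982e-06.
Partial sum through k=2: 0.0964178.
Correction k=3: B_{6}/6! · (f^{(5)}(17) − f^{(5)}(7)) = 1/30240 · (-1.75465e-06 − (-0.000874271)) = 2.88531e-08.

S_3 ≈ 0.0964179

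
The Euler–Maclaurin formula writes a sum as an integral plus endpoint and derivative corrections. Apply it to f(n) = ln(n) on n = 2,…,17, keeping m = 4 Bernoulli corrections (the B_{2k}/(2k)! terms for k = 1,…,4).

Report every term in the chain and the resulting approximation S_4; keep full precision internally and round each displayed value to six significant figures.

∫_2^17 ln(x) dx evaluates to 31.7783.
Endpoint term: (f(2) + f(17))/2 = (0.693147 + 2.83321)/2 = 1.76318.
So far: 33.5415.
Order-1 term: 1/12 · (0.0588235 − 0.500000) = -0.0367647.
After k=1: 33.5047.
Order-2 term: −1/720 · (0.000407083 − 0.250000) = 0.000346657.
After k=2: 33.5051.
Order-3 term: 1/30240 · (1.69031e-05 − 0.750000) = -2.48010e-05.
After k=3: 33.5051.
Order-4 term: −1/1209600 · (1.75465e-06 − 5.62500) = 4.65030e-06.

S_4 ≈ 33.5051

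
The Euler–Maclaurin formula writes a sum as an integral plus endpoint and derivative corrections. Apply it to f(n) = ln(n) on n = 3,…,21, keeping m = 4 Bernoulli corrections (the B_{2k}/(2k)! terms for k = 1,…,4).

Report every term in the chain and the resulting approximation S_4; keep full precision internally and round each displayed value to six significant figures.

S_4 ≈ 44.6870

Integral: ∫_3^21 ln(x) dx = 42.6391.
Boundary: ½(f(3) + f(21)) = ½(1.09861 + 3.04452) = 2.07157.
Integral + boundary = 44.7107.
k=1: B_{2}/(2)! × [f^{(1)}(21) − f^{(1)}(3)] = 1/12 × (0.0476190 − 0.333333) = -0.0238095.
After k=1: 44.6869.
k=2: B_{4}/(4)! × [f^{(3)}(21) − f^{(3)}(3)] = −1/720 × (0.000215959 − 0.0740741) = 0.000102581.
After k=2: 44.6870.
k=3: B_{6}/(6)! × [f^{(5)}(21) − f^{(5)}(3)] = 1/30240 × (5.87645e-06 − 0.0987654) = -3.26586e-06.
After k=3: 44.6870.
k=4: B_{8}/(8)! × [f^{(7)}(21) − f^{(7)}(3)] = −1/1209600 × (3.99758e-07 − 0.329218) = 2.72171e-07.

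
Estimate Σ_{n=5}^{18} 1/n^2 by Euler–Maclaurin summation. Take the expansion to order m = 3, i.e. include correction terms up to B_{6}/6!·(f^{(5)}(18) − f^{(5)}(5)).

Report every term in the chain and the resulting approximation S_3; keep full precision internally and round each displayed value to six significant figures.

∫_5^18 1/x^2 dx evaluates to 0.144444.
Boundary: ½(f(5) + f(18)) = ½(0.0400000 + 0.00308642) = 0.0215432.
Integral + boundary = 0.165988.
Order-1 term: 1/12 · (-0.000342936 − (-0.0160000)) = 0.00130476.
Running total after k=1: 0.167292.
Order-2 term: −1/720 · (-1.27013e-05 − (-0.00768000)) = -1.06490e-05.
Running total after k=2: 0.167282.
Order-3 term: 1/30240 · (-1.17605e-06 − (-0.00921600)) = 3.04723e-07.

S_3 ≈ 0.167282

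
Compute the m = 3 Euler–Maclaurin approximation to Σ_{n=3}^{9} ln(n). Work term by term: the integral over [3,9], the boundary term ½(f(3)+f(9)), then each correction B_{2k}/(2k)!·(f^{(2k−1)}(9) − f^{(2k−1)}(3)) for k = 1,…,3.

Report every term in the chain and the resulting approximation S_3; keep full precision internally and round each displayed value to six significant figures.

S_3 ≈ 12.1087

∫_3^9 ln(x) dx evaluates to 10.4792.
Boundary: ½(f(3) + f(9)) = ½(1.09861 + 2.19722) = 1.64792.
Integral + boundary = 12.1271.
k=1: B_{2}/(2)! × [f^{(1)}(9) − f^{(1)}(3)] = 1/12 × (0.111111 − 0.333333) = -0.0185185.
Running total after k=1: 12.1086.
k=2: B_{4}/(4)! × [f^{(3)}(9) − f^{(3)}(3)] = −1/720 × (0.00274348 − 0.0740741) = 9.90703e-05.
Running total after k=2: 12.1087.
k=3: B_{6}/(6)! × [f^{(5)}(9) − f^{(5)}(3)] = 1/30240 × (0.000406442 − 0.0987654) = -3.25261e-06.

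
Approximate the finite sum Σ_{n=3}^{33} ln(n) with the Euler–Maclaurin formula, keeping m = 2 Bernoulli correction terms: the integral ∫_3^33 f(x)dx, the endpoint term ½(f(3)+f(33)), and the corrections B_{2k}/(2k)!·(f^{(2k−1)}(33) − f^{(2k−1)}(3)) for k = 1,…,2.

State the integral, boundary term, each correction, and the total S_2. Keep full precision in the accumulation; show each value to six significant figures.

Integral: ∫_3^33 ln(x) dx = 82.0889.
Boundary: ½(f(3) + f(33)) = ½(1.09861 + 3.49651) = 2.29756.
Running total after boundary: 84.3865.
Correction k=1: B_{2}/2! · (f^{(1)}(33) − f^{(1)}(3)) = 1/12 · (0.0303030 − 0.333333) = -0.0252525.
Running total after k=1: 84.3612.
Correction k=2: B_{4}/4! · (f^{(3)}(33) − f^{(3)}(3)) = −1/720 · (5.56529e-05 − 0.0740741) = 0.000102803.

S_2 ≈ 84.3613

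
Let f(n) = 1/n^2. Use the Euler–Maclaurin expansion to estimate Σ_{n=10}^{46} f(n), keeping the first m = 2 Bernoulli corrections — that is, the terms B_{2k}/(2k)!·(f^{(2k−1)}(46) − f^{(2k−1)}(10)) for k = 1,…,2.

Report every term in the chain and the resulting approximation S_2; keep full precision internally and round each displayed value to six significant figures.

The integral term ∫_10^46 1/x^2 dx = 0.0782609.
½[f(10) + f(46)] = ½[0.0100000 + 0.000472590] = 0.00523629.
So far: 0.0834972.
Correction k=1: B_{2}/2! · (f^{(1)}(46) − f^{(1)}(10)) = 1/12 · (-2.05474e-05 − (-0.00200000)) = 0.000164954.
Partial sum through k=1: 0.0836621.
Correction k=2: B_{4}/4! · (f^{(3)}(46) − f^{(3)}(10)) = −1/720 · (-1.16526e-07 − (-0.000240000)) = -3.33171e-07.

S_2 ≈ 0.0836618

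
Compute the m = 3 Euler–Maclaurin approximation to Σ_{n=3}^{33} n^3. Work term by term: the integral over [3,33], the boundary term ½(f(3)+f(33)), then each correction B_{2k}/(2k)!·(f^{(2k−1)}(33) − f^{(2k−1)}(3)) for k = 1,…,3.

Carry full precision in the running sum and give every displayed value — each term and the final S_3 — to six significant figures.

S_3 ≈ 314712

The integral term ∫_3^33 x^3 dx = 296460.
Boundary: ½(f(3) + f(33)) = ½(27.0000 + 35937.0) = 17982.0.
Integral + boundary = 314442.
Order-1 term: 1/12 · (3267.00 − 27.0000) = 270.000.
Running total after k=1: 314712.
Order-2 term: −1/720 · (6.00000 − 6.00000) = 0.00000.
Running total after k=2: 314712.
Order-3 term: 1/30240 · (0.00000 − 0.00000) = 0.00000.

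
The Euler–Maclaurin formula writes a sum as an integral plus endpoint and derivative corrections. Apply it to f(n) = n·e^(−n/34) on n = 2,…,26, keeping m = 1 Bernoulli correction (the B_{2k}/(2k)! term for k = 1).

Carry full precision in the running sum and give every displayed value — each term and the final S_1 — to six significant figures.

∫_2^26 x·e^(−x/34) dx evaluates to 204.516.
½[f(2) + f(26)] = ½[1.88575 + 12.1022] = 6.99399.
Integral + boundary = 211.510.
k=1: B_{2}/(2)! × [f^{(1)}(26) − f^{(1)}(2)] = 1/12 × (0.109523 − 0.887410) = -0.0648240.

S_1 ≈ 211.445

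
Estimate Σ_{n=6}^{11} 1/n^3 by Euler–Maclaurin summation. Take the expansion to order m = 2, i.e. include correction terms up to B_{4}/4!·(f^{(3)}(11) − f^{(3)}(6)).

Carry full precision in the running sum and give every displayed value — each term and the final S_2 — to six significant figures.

∫_6^11 1/x^3 dx evaluates to 0.00975666.
½[f(6) + f(11)] = ½[0.00462963 + 0.000751315] = 0.00269047.
Running total after boundary: 0.0124471.
k=1: B_{2}/(2)! × [f^{(1)}(11) − f^{(1)}(6)] = 1/12 × (-0.000204904 − (-0.00231481)) = 0.000175826.
After k=1: 0.0126230.
k=2: B_{4}/(4)! × [f^{(3)}(11) − f^{(3)}(6)] = −1/720 × (-3.38684e-05 − (-0.00128601)) = -1.73908e-06.

S_2 ≈ 0.0126212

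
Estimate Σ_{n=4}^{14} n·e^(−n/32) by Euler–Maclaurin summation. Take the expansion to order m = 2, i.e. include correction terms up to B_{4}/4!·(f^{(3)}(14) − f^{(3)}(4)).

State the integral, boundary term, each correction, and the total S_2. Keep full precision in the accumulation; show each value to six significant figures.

Integral: ∫_4^14 x·e^(−x/32) dx = 66.2418.
Boundary: ½(f(4) + f(14)) = ½(3.52999 + 9.03908) = 6.28453.
Integral + boundary = 72.5263.
Correction k=1: B_{2}/2! · (f^{(1)}(14) − f^{(1)}(4)) = 1/12 · (0.363177 − 0.772185) = -0.0340840.
Partial sum through k=1: 72.4923.
Correction k=2: B_{4}/4! · (f^{(3)}(14) − f^{(3)}(4)) = −1/720 · (0.00161570 − 0.00247771) = 1.19724e-06.

S_2 ≈ 72.4923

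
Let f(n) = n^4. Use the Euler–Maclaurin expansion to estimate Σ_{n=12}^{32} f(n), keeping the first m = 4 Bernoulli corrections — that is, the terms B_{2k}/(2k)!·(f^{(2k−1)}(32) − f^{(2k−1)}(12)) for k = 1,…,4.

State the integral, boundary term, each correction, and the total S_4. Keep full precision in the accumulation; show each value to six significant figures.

Integral: ∫_12^32 x^4 dx = 6.66112e+06.
½[f(12) + f(32)] = ½[20736.0 + 1.04858e+06] = 534656.
Integral + boundary = 7.19578e+06.
k=1: B_{2}/(2)! × [f^{(1)}(32) − f^{(1)}(12)] = 1/12 × (131072 − 6912.00) = 10346.7.
Partial sum through k=1: 7.20612e+06.
k=2: B_{4}/(4)! × [f^{(3)}(32) − f^{(3)}(12)] = −1/720 × (768.000 − 288.000) = -0.666667.
Partial sum through k=2: 7.20612e+06.
k=3: B_{6}/(6)! × [f^{(5)}(32) − f^{(5)}(12)] = 1/30240 × (0.00000 − 0.00000) = 0.00000.
Partial sum through k=3: 7.20612e+06.
k=4: B_{8}/(8)! × [f^{(7)}(32) − f^{(7)}(12)] = −1/1209600 × (0.00000 − 0.00000) = 0.00000.

S_4 ≈ 7.20612e+06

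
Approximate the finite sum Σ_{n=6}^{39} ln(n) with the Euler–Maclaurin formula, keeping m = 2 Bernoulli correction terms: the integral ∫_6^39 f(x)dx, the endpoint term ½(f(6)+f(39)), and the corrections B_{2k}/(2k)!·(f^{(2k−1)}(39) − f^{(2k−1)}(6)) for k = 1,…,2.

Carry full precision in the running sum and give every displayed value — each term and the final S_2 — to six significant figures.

∫_6^39 ln(x) dx evaluates to 99.1283.
Boundary: ½(f(6) + f(39)) = ½(1.79176 + 3.66356) = 2.72766.
Integral + boundary = 101.856.
k=1: B_{2}/(2)! × [f^{(1)}(39) − f^{(1)}(6)] = 1/12 × (0.0256410 − 0.166667) = -0.0117521.
Partial sum through k=1: 101.844.
k=2: B_{4}/(4)! × [f^{(3)}(39) − f^{(3)}(6)] = −1/720 × (3.37160e-05 − 0.00925926) = 1.28133e-05.

S_2 ≈ 101.844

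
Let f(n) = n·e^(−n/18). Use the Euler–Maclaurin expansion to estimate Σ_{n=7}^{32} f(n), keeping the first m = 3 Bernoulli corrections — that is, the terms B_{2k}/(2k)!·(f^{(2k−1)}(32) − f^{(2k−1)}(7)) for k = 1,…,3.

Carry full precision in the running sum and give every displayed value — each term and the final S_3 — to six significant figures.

Integral: ∫_7^32 x·e^(−x/18) dx = 152.902.
½[f(7) + f(32)] = ½[4.74467 + 5.40843] = 5.07655.
So far: 157.979.
Order-1 term: 1/12 · (-0.131455 − 0.414217) = -0.0454726.
Running total after k=1: 157.933.
Order-2 term: −1/720 · (0.000637567 − 0.00546246) = 6.70124e-06.
Running total after k=2: 157.933.
Order-3 term: 1/30240 · (5.18784e-06 − 2.97730e-05) = -8.13003e-10.

S_3 ≈ 157.933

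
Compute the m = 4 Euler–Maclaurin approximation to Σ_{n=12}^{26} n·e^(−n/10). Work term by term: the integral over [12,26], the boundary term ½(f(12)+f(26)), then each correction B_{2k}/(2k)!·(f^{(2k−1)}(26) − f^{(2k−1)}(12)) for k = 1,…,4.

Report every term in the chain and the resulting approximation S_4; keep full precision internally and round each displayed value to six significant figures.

The integral term ∫_12^26 x·e^(−x/10) dx = 39.5242.
Boundary: ½(f(12) + f(26)) = ½(3.61433 + 1.93111) = 2.77272.
Running total after boundary: 42.2970.
Order-1 term: 1/12 · (-0.118838 − (-0.0602388)) = -0.00488324.
Partial sum through k=1: 42.2921.
Order-2 term: −1/720 · (0.000297094 − 0.00542150) = 7.11722e-06.
Partial sum through k=2: 42.2921.
Order-3 term: 1/30240 · (1.78257e-05 − 0.000114454) = -3.19538e-09.
Partial sum through k=3: 42.2921.
Order-4 term: −1/1209600 · (3.26804e-07 − 1.74693e-06) = 1.17404e-12.

S_4 ≈ 42.2921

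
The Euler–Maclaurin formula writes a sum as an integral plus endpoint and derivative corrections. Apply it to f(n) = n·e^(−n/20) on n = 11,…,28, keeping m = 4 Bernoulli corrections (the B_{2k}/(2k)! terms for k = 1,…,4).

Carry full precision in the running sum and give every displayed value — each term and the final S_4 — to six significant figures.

Integral: ∫_11^28 x·e^(−x/20) dx = 120.976.
Endpoint term: (f(11) + f(28))/2 = (6.34645 + 6.90471)/2 = 6.62558.
Integral + boundary = 127.601.
k=1: B_{2}/(2)! × [f^{(1)}(28) − f^{(1)}(11)] = 1/12 × (-0.0986388 − 0.259627) = -0.0298555.
After k=1: 127.572.
k=2: B_{4}/(4)! × [f^{(3)}(28) − f^{(3)}(11)] = −1/720 × (0.000986388 − 0.00353382) = 3.53810e-06.
After k=2: 127.572.
k=3: B_{6}/(6)! × [f^{(5)}(28) − f^{(5)}(11)] = 1/30240 × (5.54843e-06 − 1.60464e-05) = -3.47156e-10.
After k=3: 127.572.
k=4: B_{8}/(8)! × [f^{(7)}(28) − f^{(7)}(11)] = −1/1209600 × (2.15772e-08 − 5.81457e-08) = 3.02319e-14.

S_4 ≈ 127.572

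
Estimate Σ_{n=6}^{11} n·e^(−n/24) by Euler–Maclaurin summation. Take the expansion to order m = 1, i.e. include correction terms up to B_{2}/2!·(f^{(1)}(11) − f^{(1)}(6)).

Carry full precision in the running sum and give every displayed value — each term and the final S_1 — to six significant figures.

∫_6^11 x·e^(−x/24) dx evaluates to 29.5738.
½[f(6) + f(11)] = ½[4.67280 + 6.95570] = 5.81425.
Integral + boundary = 35.3880.
Order-1 term: 1/12 · (0.342516 − 0.584101) = -0.0201321.

S_1 ≈ 35.3679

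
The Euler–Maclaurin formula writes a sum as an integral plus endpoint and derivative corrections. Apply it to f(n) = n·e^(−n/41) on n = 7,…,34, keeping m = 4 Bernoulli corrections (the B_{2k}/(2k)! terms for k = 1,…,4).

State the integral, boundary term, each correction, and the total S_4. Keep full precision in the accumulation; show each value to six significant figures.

The integral term ∫_7^34 x·e^(−x/41) dx = 317.285.
Boundary: ½(f(7) + f(34)) = ½(5.90133 + 14.8365) = 10.3689.
Integral + boundary = 327.654.
Correction k=1: B_{2}/2! · (f^{(1)}(34) − f^{(1)}(7)) = 1/12 · (0.0745019 − 0.699113) = -0.0520509.
Running total after k=1: 327.602.
Correction k=2: B_{4}/4! · (f^{(3)}(34) − f^{(3)}(7)) = −1/720 · (0.000563497 − 0.00141892) = 1.18809e-06.
Running total after k=2: 327.602.
Correction k=3: B_{6}/6! · (f^{(5)}(34) − f^{(5)}(7)) = 1/30240 · (6.44066e-07 − 1.44078e-06) = -2.63464e-11.
Running total after k=3: 327.602.
Correction k=4: B_{8}/8! · (f^{(7)}(34) − f^{(7)}(7)) = −1/1209600 · (5.66874e-10 − 1.21206e-09) = 5.33385e-16.

S_4 ≈ 327.602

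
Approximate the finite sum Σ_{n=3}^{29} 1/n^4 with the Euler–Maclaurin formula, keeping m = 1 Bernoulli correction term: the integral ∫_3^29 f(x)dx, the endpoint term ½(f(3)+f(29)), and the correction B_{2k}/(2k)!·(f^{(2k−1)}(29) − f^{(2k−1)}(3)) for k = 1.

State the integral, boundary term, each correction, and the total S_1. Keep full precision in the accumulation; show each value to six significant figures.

∫_3^29 1/x^4 dx evaluates to 0.0123320.
Endpoint term: (f(3) + f(29))/2 = (0.0123457 + 1.41387e-06)/2 = 0.00617355.
Integral + boundary = 0.0185056.
Order-1 term: 1/12 · (-1.95016e-07 − (-0.0164609)) = 0.00137173.

S_1 ≈ 0.0198773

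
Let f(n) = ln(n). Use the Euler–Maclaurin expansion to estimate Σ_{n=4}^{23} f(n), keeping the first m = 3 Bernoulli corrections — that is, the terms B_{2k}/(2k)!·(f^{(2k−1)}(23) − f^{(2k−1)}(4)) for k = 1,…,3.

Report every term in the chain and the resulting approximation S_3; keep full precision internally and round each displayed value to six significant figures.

The integral term ∫_4^23 ln(x) dx = 47.5712.
½[f(4) + f(23)] = ½[1.38629 + 3.13549] = 2.26089.
So far: 49.8321.
Order-1 term: 1/12 · (0.0434783 − 0.250000) = -0.0172101.
Running total after k=1: 49.8149.
Order-2 term: −1/720 · (0.000164379 − 0.0312500) = 4.31745e-05.
Running total after k=2: 49.8149.
Order-3 term: 1/30240 · (3.72883e-06 − 0.0234375) = -7.74926e-07.

S_3 ≈ 49.8149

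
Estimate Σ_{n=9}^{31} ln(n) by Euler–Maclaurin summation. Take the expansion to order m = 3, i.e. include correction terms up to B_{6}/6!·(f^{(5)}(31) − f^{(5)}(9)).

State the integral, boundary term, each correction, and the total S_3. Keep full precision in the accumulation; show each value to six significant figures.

Integral: ∫_9^31 ln(x) dx = 64.6786.
Endpoint term: (f(9) + f(31))/2 = (2.19722 + 3.43399)/2 = 2.81561.
So far: 67.4942.
Correction k=1: B_{2}/2! · (f^{(1)}(31) − f^{(1)}(9)) = 1/12 · (0.0322581 − 0.111111) = -0.00657109.
After k=1: 67.4876.
Correction k=2: B_{4}/4! · (f^{(3)}(31) − f^{(3)}(9)) = −1/720 · (6.71344e-05 − 0.00274348) = 3.71715e-06.
After k=2: 67.4876.
Correction k=3: B_{6}/6! · (f^{(5)}(31) − f^{(5)}(9)) = 1/30240 · (8.38306e-07 − 0.000406442) = -1.34128e-08.

S_3 ≈ 67.4876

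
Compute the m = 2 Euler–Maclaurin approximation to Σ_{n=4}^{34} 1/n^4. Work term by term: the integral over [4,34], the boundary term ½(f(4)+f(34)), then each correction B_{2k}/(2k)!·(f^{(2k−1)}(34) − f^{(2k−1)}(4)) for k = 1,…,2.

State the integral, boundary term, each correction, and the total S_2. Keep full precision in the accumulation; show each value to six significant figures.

S_2 ≈ 0.00746869

Integral: ∫_4^34 1/x^4 dx = 0.00519985.
Boundary: ½(f(4) + f(34)) = ½(0.00390625 + 7.48315e-07) = 0.00195350.
Running total after boundary: 0.00715335.
Correction k=1: B_{2}/2! · (f^{(1)}(34) − f^{(1)}(4)) = 1/12 · (-8.80370e-08 − (-0.00390625)) = 0.000325513.
Running total after k=1: 0.00747887.
Correction k=2: B_{4}/4! · (f^{(3)}(34) − f^{(3)}(4)) = −1/720 · (-2.28470e-09 − (-0.00732422)) = -1.01725e-05.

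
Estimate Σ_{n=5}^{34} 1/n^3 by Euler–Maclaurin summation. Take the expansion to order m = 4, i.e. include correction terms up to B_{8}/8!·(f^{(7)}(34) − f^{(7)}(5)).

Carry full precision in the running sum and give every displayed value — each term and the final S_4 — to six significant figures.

The integral term ∫_5^34 1/x^3 dx = 0.0195675.
Endpoint term: (f(5) + f(34))/2 = (0.00800000 + 2.54427e-05)/2 = 0.00401272.
So far: 0.0235802.
k=1: B_{2}/(2)! × [f^{(1)}(34) − f^{(1)}(5)] = 1/12 × (-2.24494e-06 − (-0.00480000)) = 0.000399813.
After k=1: 0.0239800.
k=2: B_{4}/(4)! × [f^{(3)}(34) − f^{(3)}(5)] = −1/720 × (-3.88399e-08 − (-0.00384000)) = -5.33328e-06.
After k=2: 0.0239747.
k=3: B_{6}/(6)! × [f^{(5)}(34) − f^{(5)}(5)] = 1/30240 × (-1.41114e-09 − (-0.00645120)) = 2.13333e-07.
After k=3: 0.0239749.
k=4: B_{8}/(8)! × [f^{(7)}(34) − f^{(7)}(5)] = −1/1209600 × (-8.78909e-11 − (-0.0185795)) = -1.53600e-08.

S_4 ≈ 0.0239749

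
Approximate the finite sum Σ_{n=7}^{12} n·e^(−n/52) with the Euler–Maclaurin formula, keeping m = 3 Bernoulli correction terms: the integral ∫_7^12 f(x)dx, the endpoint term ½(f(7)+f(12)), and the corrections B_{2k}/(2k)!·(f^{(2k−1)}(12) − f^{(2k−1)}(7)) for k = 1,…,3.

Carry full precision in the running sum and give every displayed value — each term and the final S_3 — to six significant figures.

The integral term ∫_7^12 x·e^(−x/52) dx = 39.4170.
Boundary: ½(f(7) + f(12)) = ½(6.11836 + 9.52707) = 7.82272.
So far: 47.2397.
Order-1 term: 1/12 · (0.610710 − 0.756391) = -0.0121401.
Running total after k=1: 47.2276.
Order-2 term: −1/720 · (0.000813075 − 0.000926219) = 1.57144e-07.
Running total after k=2: 47.2276.
Order-3 term: 1/30240 · (5.17861e-07 − 5.81622e-07) = -2.10851e-12.

S_3 ≈ 47.2276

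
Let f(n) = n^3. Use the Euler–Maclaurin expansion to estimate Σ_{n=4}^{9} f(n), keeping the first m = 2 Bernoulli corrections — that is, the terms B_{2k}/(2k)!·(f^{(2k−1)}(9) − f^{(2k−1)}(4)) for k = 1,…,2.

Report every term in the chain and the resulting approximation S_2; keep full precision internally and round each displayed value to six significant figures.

S_2 ≈ 1989.00

The integral term ∫_4^9 x^3 dx = 1576.25.
Endpoint term: (f(4) + f(9))/2 = (64.0000 + 729.000)/2 = 396.500.
Running total after boundary: 1972.75.
Correction k=1: B_{2}/2! · (f^{(1)}(9) − f^{(1)}(4)) = 1/12 · (243.000 − 48.0000) = 16.2500.
Running total after k=1: 1989.00.
Correction k=2: B_{4}/4! · (f^{(3)}(9) − f^{(3)}(4)) = −1/720 · (6.00000 − 6.00000) = 0.00000.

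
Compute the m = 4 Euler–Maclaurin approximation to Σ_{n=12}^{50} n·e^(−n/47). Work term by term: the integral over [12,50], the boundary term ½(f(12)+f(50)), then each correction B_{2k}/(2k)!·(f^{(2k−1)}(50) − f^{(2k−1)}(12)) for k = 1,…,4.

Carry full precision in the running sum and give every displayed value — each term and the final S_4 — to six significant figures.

S_4 ≈ 587.930

∫_12^50 x·e^(−x/47) dx evaluates to 574.703.
Endpoint term: (f(12) + f(50))/2 = (9.29603 + 17.2566)/2 = 13.2763.
So far: 587.980.
Correction k=1: B_{2}/2! · (f^{(1)}(50) − f^{(1)}(12)) = 1/12 · (-0.0220297 − 0.576881) = -0.0499093.
Partial sum through k=1: 587.930.
Correction k=2: B_{4}/4! · (f^{(3)}(50) − f^{(3)}(12)) = −1/720 · (0.000302505 − 0.000962526) = 9.16696e-07.
Partial sum through k=2: 587.930.
Correction k=3: B_{6}/6! · (f^{(5)}(50) − f^{(5)}(12)) = 1/30240 · (2.78399e-07 − 7.53237e-07) = -1.57023e-11.
Partial sum through k=3: 587.930.
Correction k=4: B_{8}/8! · (f^{(7)}(50) − f^{(7)}(12)) = −1/1209600 · (1.90066e-10 − 4.84720e-10) = 2.43596e-16.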